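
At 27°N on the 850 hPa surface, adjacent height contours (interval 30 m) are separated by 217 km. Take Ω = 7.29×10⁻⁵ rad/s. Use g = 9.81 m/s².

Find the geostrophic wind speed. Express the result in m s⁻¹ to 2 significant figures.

Coriolis parameter at 27°N:
f = 2Ω sin φ = 2 × 7.29×10⁻⁵ × sin 27° = 6.62×10⁻⁵ s⁻¹
Height gradient: |∂Z/∂n| = 30 m / 217000 m = 1.38×10⁻⁴
On a pressure surface, geostrophic balance gives V_g = (g/f)|∂Z/∂n|:
V_g = 9.81 × 1.38×10⁻⁴ / 6.62×10⁻⁵ = 20.5 m/s

20 m s⁻¹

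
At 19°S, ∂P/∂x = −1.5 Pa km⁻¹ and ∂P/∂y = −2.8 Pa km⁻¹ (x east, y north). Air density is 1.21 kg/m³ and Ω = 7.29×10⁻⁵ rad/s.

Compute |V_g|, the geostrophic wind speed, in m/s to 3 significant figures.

Coriolis parameter at 19°S:
f = 2Ω sin φ = 2 × 7.29×10⁻⁵ × sin 19° = 4.75×10⁻⁵ s⁻¹
In the Southern Hemisphere f is negative: f = −4.75×10⁻⁵ s⁻¹.
Component geostrophic relations (x east, y north):
u_g = −(1/(fρ)) ∂P/∂y,  v_g = (1/(fρ)) ∂P/∂x
u_g = −(−2.8×10⁻³)/(−4.75×10⁻⁵ × 1.21) = −48.7 m/s;  v_g = (−1.5×10⁻³)/(−4.75×10⁻⁵ × 1.21) = 26.1 m/s
|V_g| = √(u_g² + v_g²) = 55.3 m/s

55.3 m/s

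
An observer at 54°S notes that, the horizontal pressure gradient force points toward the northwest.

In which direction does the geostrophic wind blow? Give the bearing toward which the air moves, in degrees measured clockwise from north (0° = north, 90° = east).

225°

The pressure-gradient force points toward the northwest (bearing 315°).
Geostrophic balance: in the Southern Hemisphere the Coriolis force deflects motion to the left, so the geostrophic wind blows 90° to the left of the pressure-gradient force (low pressure on the right).
Rotating 315° by 90° counterclockwise gives 225° — the wind blows toward the southwest.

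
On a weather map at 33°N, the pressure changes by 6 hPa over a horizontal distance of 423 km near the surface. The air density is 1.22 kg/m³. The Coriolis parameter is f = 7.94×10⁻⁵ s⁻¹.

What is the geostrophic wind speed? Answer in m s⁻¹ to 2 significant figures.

15 m s⁻¹

Pressure gradient: |∂P/∂n| = 600 Pa / 423000 m = 1.42×10⁻³ Pa/m
Geostrophic balance (pressure-gradient force = Coriolis force):
V_g = (1/(fρ)) |∂P/∂n| = 1.42×10⁻³ / (7.94×10⁻⁵ × 1.22) = 14.6 m/s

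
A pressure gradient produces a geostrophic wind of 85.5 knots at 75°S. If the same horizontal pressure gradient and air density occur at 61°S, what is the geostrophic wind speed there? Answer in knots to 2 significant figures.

94 knots

With the same pressure gradient and density, V_g ∝ 1/f ∝ 1/sin φ.
V₂ = V₁ · sin φ₁ / sin φ₂ = 85.5 × sin 75° / sin 61°
V₂ = 85.5 × 0.9659/0.8746 = 94 knots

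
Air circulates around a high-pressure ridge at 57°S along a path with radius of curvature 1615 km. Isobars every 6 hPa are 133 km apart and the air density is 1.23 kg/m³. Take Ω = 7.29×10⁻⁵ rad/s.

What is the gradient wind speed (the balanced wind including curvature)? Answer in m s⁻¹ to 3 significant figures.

36.9 m s⁻¹

Coriolis parameter at 57°S:
f = 2Ω sin φ = 2 × 7.29×10⁻⁵ × sin 57° = 1.22×10⁻⁴ s⁻¹
Pressure gradient: |∂P/∂n| = 600 Pa / 133000 m = 4.51×10⁻³ Pa/m
Geostrophic speed: V_g = |∂P/∂n|/(fρ) = 4.51×10⁻³/(1.22×10⁻⁴ × 1.23) = 30.0 m/s
Around a high, pressure-gradient force acts outward with centrifugal, so Coriolis balances both:
fV = (1/ρ)|∂P/∂n| + V²/R  →  V² − fR·V + fR·V_g = 0
With fR = 1.22×10⁻⁴ × 1615×10³ m = 197 m/s:
V = [fR − √((fR)² − 4 fR V_g)]/2 = [197 − √(197² − 4×197×30)]/2 = 36.9 m/s
Supergeostrophic (V > V_g = 30 m/s), as expected around a high.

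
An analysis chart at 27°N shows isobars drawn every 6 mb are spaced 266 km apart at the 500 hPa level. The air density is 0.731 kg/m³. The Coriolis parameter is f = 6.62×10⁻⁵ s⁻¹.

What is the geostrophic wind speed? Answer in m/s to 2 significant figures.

Pressure gradient: |∂P/∂n| = 600 Pa / 266000 m = 2.26×10⁻³ Pa/m
Geostrophic balance (pressure-gradient force = Coriolis force):
V_g = (1/(fρ)) |∂P/∂n| = 2.26×10⁻³ / (6.62×10⁻⁵ × 0.731) = 46.6 m/s

47 m/s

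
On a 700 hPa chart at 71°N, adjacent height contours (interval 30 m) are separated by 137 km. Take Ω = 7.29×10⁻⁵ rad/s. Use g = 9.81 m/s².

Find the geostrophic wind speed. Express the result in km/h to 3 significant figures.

56.1 km/h

Coriolis parameter at 71°N:
f = 2Ω sin φ = 2 × 7.29×10⁻⁵ × sin 71° = 1.38×10⁻⁴ s⁻¹
Height gradient: |∂Z/∂n| = 30 m / 137000 m = 2.19×10⁻⁴
On a pressure surface, geostrophic balance gives V_g = (g/f)|∂Z/∂n|:
V_g = 9.81 × 2.19×10⁻⁴ / 1.38×10⁻⁴ = 15.6 m/s
Converting: 15.6 m/s × 3.6 = 56.1 km/h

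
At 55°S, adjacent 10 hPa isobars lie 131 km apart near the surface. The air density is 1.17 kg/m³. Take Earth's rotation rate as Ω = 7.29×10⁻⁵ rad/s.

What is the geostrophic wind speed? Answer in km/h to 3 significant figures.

Coriolis parameter at 55°S:
f = 2Ω sin φ = 2 × 7.29×10⁻⁵ × sin 55° = 1.19×10⁻⁴ s⁻¹
Pressure gradient: |∂P/∂n| = 1000 Pa / 131000 m = 7.63×10⁻³ Pa/m
Geostrophic balance (pressure-gradient force = Coriolis force):
V_g = (1/(fρ)) |∂P/∂n| = 7.63×10⁻³ / (1.19×10⁻⁴ × 1.17) = 54.6 m/s
Converting: 54.6 m/s × 3.6 = 197 km/h

197 km/h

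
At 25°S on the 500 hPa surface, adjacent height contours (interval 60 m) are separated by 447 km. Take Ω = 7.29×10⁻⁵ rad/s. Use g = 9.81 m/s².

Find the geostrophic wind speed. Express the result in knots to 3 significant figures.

Coriolis parameter at 25°S:
f = 2Ω sin φ = 2 × 7.29×10⁻⁵ × sin 25° = 6.16×10⁻⁵ s⁻¹
Height gradient: |∂Z/∂n| = 60 m / 447000 m = 1.34×10⁻⁴
On a pressure surface, geostrophic balance gives V_g = (g/f)|∂Z/∂n|:
V_g = 9.81 × 1.34×10⁻⁴ / 6.16×10⁻⁵ = 21.4 m/s
Converting: 21.4 m/s × 1.944 = 41.5 knots

41.5 knots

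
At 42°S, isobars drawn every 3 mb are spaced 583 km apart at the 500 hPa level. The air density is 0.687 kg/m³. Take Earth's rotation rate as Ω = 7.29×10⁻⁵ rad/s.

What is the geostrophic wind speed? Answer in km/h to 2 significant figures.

Coriolis parameter at 42°S:
f = 2Ω sin φ = 2 × 7.29×10⁻⁵ × sin 42° = 9.76×10⁻⁵ s⁻¹
Pressure gradient: |∂P/∂n| = 300 Pa / 583000 m = 5.15×10⁻⁴ Pa/m
Geostrophic balance (pressure-gradient force = Coriolis force):
V_g = (1/(fρ)) |∂P/∂n| = 5.15×10⁻⁴ / (9.76×10⁻⁵ × 0.687) = 7.68 m/s
Converting: 7.68 m/s × 3.6 = 28 km/h

28 km/h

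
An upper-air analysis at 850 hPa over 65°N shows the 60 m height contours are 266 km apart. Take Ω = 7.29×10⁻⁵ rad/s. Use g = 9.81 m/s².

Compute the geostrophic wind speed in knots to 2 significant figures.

33 knots

Coriolis parameter at 65°N:
f = 2Ω sin φ = 2 × 7.29×10⁻⁵ × sin 65° = 1.32×10⁻⁴ s⁻¹
Height gradient: |∂Z/∂n| = 60 m / 266000 m = 2.26×10⁻⁴
On a pressure surface, geostrophic balance gives V_g = (g/f)|∂Z/∂n|:
V_g = 9.81 × 2.26×10⁻⁴ / 1.32×10⁻⁴ = 16.7 m/s
Converting: 16.7 m/s × 1.944 = 33 knots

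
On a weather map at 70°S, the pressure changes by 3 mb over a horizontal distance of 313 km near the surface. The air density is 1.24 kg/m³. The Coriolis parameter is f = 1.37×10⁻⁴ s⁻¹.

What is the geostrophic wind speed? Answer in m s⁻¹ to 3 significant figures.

5.64 m s⁻¹

Pressure gradient: |∂P/∂n| = 300 Pa / 313000 m = 9.58×10⁻⁴ Pa/m
Geostrophic balance (pressure-gradient force = Coriolis force):
V_g = (1/(fρ)) |∂P/∂n| = 9.58×10⁻⁴ / (1.37×10⁻⁴ × 1.24) = 5.64 m/s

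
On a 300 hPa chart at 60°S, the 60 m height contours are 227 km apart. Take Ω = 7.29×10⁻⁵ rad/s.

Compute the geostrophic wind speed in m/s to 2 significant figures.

Coriolis parameter at 60°S:
f = 2Ω sin φ = 2 × 7.29×10⁻⁵ × sin 60° = 1.26×10⁻⁴ s⁻¹
Height gradient: |∂Z/∂n| = 60 m / 227000 m = 2.64×10⁻⁴
On a pressure surface, geostrophic balance gives V_g = (g/f)|∂Z/∂n|:
V_g = 9.81 × 2.64×10⁻⁴ / 1.26×10⁻⁴ = 20.5 m/s

21 m/s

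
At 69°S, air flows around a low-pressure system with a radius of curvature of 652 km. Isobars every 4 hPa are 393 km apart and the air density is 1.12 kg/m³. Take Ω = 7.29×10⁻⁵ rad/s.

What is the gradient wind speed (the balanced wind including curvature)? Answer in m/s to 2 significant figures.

6.2 m/s

Coriolis parameter at 69°S:
f = 2Ω sin φ = 2 × 7.29×10⁻⁵ × sin 69° = 1.36×10⁻⁴ s⁻¹
Pressure gradient: |∂P/∂n| = 400 Pa / 393000 m = 1.02×10⁻³ Pa/m
Geostrophic speed: V_g = |∂P/∂n|/(fρ) = 1.02×10⁻³/(1.36×10⁻⁴ × 1.12) = 6.68 m/s
Around a low, centrifugal force acts outward with Coriolis, so pressure-gradient force balances both:
(1/ρ)|∂P/∂n| = fV + V²/R  →  V² + fR·V − fR·V_g = 0
With fR = 1.36×10⁻⁴ × 652×10³ m = 88.7 m/s:
V = [−fR + √((fR)² + 4 fR V_g)]/2 = [−88.7 + √(88.7² + 4×88.7×6.68)]/2 = 6.24 m/s
Subgeostrophic (V < V_g = 6.68 m/s), as expected around a low.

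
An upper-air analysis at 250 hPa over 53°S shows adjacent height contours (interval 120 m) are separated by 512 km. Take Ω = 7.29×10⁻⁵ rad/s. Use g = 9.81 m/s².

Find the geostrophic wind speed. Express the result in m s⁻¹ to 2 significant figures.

Coriolis parameter at 53°S:
f = 2Ω sin φ = 2 × 7.29×10⁻⁵ × sin 53° = 1.16×10⁻⁴ s⁻¹
Height gradient: |∂Z/∂n| = 120 m / 512000 m = 2.34×10⁻⁴
On a pressure surface, geostrophic balance gives V_g = (g/f)|∂Z/∂n|:
V_g = 9.81 × 2.34×10⁻⁴ / 1.16×10⁻⁴ = 19.7 m/s

20 m s⁻¹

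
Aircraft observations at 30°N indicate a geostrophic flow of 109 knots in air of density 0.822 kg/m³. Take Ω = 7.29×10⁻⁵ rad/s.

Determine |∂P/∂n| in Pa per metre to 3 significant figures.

3.36×10⁻³ Pa/m

Coriolis parameter at 30°N:
f = 2Ω sin φ = 2 × 7.29×10⁻⁵ × sin 30° = 7.29×10⁻⁵ s⁻¹
Wind speed in SI: 109 knots = 56.1 m/s
Geostrophic balance rearranged: |∂P/∂n| = f ρ V_g
|∂P/∂n| = 7.29×10⁻⁵ × 0.822 × 56.1 = 3.36×10⁻³ Pa/m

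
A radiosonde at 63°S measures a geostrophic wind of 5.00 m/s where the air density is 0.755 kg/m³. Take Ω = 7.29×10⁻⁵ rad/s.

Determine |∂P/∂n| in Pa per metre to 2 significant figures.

4.9×10⁻⁴ Pa/m

Coriolis parameter at 63°S:
f = 2Ω sin φ = 2 × 7.29×10⁻⁵ × sin 63° = 1.30×10⁻⁴ s⁻¹
Geostrophic balance rearranged: |∂P/∂n| = f ρ V_g
|∂P/∂n| = 1.30×10⁻⁴ × 0.755 × 5.00 = 4.90×10⁻⁴ Pa/m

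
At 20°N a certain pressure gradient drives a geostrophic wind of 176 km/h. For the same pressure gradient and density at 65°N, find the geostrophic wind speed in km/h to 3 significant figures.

With the same pressure gradient and density, V_g ∝ 1/f ∝ 1/sin φ.
V₂ = V₁ · sin φ₁ / sin φ₂ = 176 × sin 20° / sin 65°
V₂ = 176 × 0.3420/0.9063 = 66.4 km/h

66.4 km/h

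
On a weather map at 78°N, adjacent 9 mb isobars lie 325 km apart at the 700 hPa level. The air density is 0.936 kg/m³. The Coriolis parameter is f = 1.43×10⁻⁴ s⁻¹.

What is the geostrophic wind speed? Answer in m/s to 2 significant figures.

Pressure gradient: |∂P/∂n| = 900 Pa / 325000 m = 2.77×10⁻³ Pa/m
Geostrophic balance (pressure-gradient force = Coriolis force):
V_g = (1/(fρ)) |∂P/∂n| = 2.77×10⁻³ / (1.43×10⁻⁴ × 0.936) = 20.7 m/s

21 m/s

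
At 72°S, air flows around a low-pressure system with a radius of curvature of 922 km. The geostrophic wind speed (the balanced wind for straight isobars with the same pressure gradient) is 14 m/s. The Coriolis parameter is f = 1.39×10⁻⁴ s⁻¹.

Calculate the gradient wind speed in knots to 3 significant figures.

Around a low, centrifugal force acts outward with Coriolis, so pressure-gradient force balances both:
(1/ρ)|∂P/∂n| = fV + V²/R  →  V² + fR·V − fR·V_g = 0
With fR = 1.39×10⁻⁴ × 922×10³ m = 128 m/s:
V = [−fR + √((fR)² + 4 fR V_g)]/2 = [−128 + √(128² + 4×128×14)]/2 = 12.7 m/s
Subgeostrophic (V < V_g = 14 m/s), as expected around a low.
Converting: 12.7 m/s × 1.944 = 24.8 knots

24.8 knots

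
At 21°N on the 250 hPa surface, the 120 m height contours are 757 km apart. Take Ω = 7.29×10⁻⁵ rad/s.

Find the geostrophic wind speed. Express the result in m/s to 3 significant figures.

Coriolis parameter at 21°N:
f = 2Ω sin φ = 2 × 7.29×10⁻⁵ × sin 21° = 5.23×10⁻⁵ s⁻¹
Height gradient: |∂Z/∂n| = 120 m / 757000 m = 1.59×10⁻⁴
On a pressure surface, geostrophic balance gives V_g = (g/f)|∂Z/∂n|:
V_g = 9.81 × 1.59×10⁻⁴ / 5.23×10⁻⁵ = 29.8 m/s

29.8 m/s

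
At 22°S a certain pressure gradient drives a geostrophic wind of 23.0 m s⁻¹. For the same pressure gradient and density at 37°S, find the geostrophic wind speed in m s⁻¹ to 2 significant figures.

With the same pressure gradient and density, V_g ∝ 1/f ∝ 1/sin φ.
V₂ = V₁ · sin φ₁ / sin φ₂ = 23.0 × sin 22° / sin 37°
V₂ = 23.0 × 0.3746/0.6018 = 14 m s⁻¹

14 m s⁻¹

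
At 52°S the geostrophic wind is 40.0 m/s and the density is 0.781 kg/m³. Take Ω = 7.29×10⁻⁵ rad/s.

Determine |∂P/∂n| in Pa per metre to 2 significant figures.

Coriolis parameter at 52°S:
f = 2Ω sin φ = 2 × 7.29×10⁻⁵ × sin 52° = 1.15×10⁻⁴ s⁻¹
Geostrophic balance rearranged: |∂P/∂n| = f ρ V_g
|∂P/∂n| = 1.15×10⁻⁴ × 0.781 × 40.0 = 3.59×10⁻³ Pa/m

3.6×10⁻³ Pa/m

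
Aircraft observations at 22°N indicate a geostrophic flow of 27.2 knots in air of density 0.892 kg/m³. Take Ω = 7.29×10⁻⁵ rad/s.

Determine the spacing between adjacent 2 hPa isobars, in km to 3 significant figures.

Coriolis parameter at 22°N:
f = 2Ω sin φ = 2 × 7.29×10⁻⁵ × sin 22° = 5.46×10⁻⁵ s⁻¹
Wind speed in SI: 27.2 knots = 14.0 m/s
Geostrophic balance rearranged: |∂P/∂n| = f ρ V_g
|∂P/∂n| = 5.46×10⁻⁵ × 0.892 × 14.0 = 6.82×10⁻⁴ Pa/m
Isobar spacing: Δn = ΔP/|∂P/∂n| = 200 Pa / 6.82×10⁻⁴ Pa/m = 293376 m ≈ 293 km

293 km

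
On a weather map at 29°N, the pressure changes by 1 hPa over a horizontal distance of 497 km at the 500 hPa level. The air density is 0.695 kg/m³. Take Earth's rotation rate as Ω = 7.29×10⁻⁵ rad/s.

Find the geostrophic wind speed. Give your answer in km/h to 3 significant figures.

14.7 km/h

Coriolis parameter at 29°N:
f = 2Ω sin φ = 2 × 7.29×10⁻⁵ × sin 29° = 7.07×10⁻⁵ s⁻¹
Pressure gradient: |∂P/∂n| = 100 Pa / 497000 m = 2.01×10⁻⁴ Pa/m
Geostrophic balance (pressure-gradient force = Coriolis force):
V_g = (1/(fρ)) |∂P/∂n| = 2.01×10⁻⁴ / (7.07×10⁻⁵ × 0.695) = 4.10 m/s
Converting: 4.10 m/s × 3.6 = 14.7 km/h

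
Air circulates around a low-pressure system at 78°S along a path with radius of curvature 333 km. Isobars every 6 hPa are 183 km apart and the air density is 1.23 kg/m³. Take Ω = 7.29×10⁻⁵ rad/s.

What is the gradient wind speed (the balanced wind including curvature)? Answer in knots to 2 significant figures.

Coriolis parameter at 78°S:
f = 2Ω sin φ = 2 × 7.29×10⁻⁵ × sin 78° = 1.43×10⁻⁴ s⁻¹
Pressure gradient: |∂P/∂n| = 600 Pa / 183000 m = 3.28×10⁻³ Pa/m
Geostrophic speed: V_g = |∂P/∂n|/(fρ) = 3.28×10⁻³/(1.43×10⁻⁴ × 1.23) = 18.7 m/s
Around a low, centrifugal force acts outward with Coriolis, so pressure-gradient force balances both:
(1/ρ)|∂P/∂n| = fV + V²/R  →  V² + fR·V − fR·V_g = 0
With fR = 1.43×10⁻⁴ × 333×10³ m = 47.5 m/s:
V = [−fR + √((fR)² + 4 fR V_g)]/2 = [−47.5 + √(47.5² + 4×47.5×18.7)]/2 = 14.4 m/s
Subgeostrophic (V < V_g = 18.7 m/s), as expected around a low.
Converting: 14.4 m/s × 1.944 = 28 knots

28 knots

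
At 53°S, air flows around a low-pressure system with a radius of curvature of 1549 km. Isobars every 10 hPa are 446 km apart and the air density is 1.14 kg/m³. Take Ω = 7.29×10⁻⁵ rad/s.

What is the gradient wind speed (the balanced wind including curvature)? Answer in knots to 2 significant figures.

30 knots

Coriolis parameter at 53°S:
f = 2Ω sin φ = 2 × 7.29×10⁻⁵ × sin 53° = 1.16×10⁻⁴ s⁻¹
Pressure gradient: |∂P/∂n| = 1000 Pa / 446000 m = 2.24×10⁻³ Pa/m
Geostrophic speed: V_g = |∂P/∂n|/(fρ) = 2.24×10⁻³/(1.16×10⁻⁴ × 1.14) = 16.9 m/s
Around a low, centrifugal force acts outward with Coriolis, so pressure-gradient force balances both:
(1/ρ)|∂P/∂n| = fV + V²/R  →  V² + fR·V − fR·V_g = 0
With fR = 1.16×10⁻⁴ × 1549×10³ m = 180 m/s:
V = [−fR + √((fR)² + 4 fR V_g)]/2 = [−180 + √(180² + 4×180×16.9)]/2 = 15.6 m/s
Subgeostrophic (V < V_g = 16.9 m/s), as expected around a low.
Converting: 15.6 m/s × 1.944 = 30 knots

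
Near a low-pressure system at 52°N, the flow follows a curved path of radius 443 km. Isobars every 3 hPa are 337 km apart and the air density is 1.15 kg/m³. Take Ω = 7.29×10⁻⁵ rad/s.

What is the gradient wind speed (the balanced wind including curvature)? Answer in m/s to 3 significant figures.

6.02 m/s

Coriolis parameter at 52°N:
f = 2Ω sin φ = 2 × 7.29×10⁻⁵ × sin 52° = 1.15×10⁻⁴ s⁻¹
Pressure gradient: |∂P/∂n| = 300 Pa / 337000 m = 8.90×10⁻⁴ Pa/m
Geostrophic speed: V_g = |∂P/∂n|/(fρ) = 8.90×10⁻⁴/(1.15×10⁻⁴ × 1.15) = 6.74 m/s
Around a low, centrifugal force acts outward with Coriolis, so pressure-gradient force balances both:
(1/ρ)|∂P/∂n| = fV + V²/R  →  V² + fR·V − fR·V_g = 0
With fR = 1.15×10⁻⁴ × 443×10³ m = 50.9 m/s:
V = [−fR + √((fR)² + 4 fR V_g)]/2 = [−50.9 + √(50.9² + 4×50.9×6.74)]/2 = 6.02 m/s
Subgeostrophic (V < V_g = 6.74 m/s), as expected around a low.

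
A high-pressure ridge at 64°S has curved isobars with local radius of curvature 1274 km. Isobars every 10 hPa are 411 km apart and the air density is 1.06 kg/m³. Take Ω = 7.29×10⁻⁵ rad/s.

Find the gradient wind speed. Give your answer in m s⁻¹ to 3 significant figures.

19.9 m s⁻¹

Coriolis parameter at 64°S:
f = 2Ω sin φ = 2 × 7.29×10⁻⁵ × sin 64° = 1.31×10⁻⁴ s⁻¹
Pressure gradient: |∂P/∂n| = 1000 Pa / 411000 m = 2.43×10⁻³ Pa/m
Geostrophic speed: V_g = |∂P/∂n|/(fρ) = 2.43×10⁻³/(1.31×10⁻⁴ × 1.06) = 17.5 m/s
Around a high, pressure-gradient force acts outward with centrifugal, so Coriolis balances both:
fV = (1/ρ)|∂P/∂n| + V²/R  →  V² − fR·V + fR·V_g = 0
With fR = 1.31×10⁻⁴ × 1274×10³ m = 167 m/s:
V = [fR − √((fR)² − 4 fR V_g)]/2 = [167 − √(167² − 4×167×17.5)]/2 = 19.9 m/s
Supergeostrophic (V > V_g = 17.5 m/s), as expected around a high.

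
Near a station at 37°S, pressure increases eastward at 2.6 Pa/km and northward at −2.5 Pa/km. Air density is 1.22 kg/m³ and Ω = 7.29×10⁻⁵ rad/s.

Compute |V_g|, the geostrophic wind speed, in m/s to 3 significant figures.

Coriolis parameter at 37°S:
f = 2Ω sin φ = 2 × 7.29×10⁻⁵ × sin 37° = 8.77×10⁻⁵ s⁻¹
In the Southern Hemisphere f is negative: f = −8.77×10⁻⁵ s⁻¹.
Component geostrophic relations (x east, y north):
u_g = −(1/(fρ)) ∂P/∂y,  v_g = (1/(fρ)) ∂P/∂x
u_g = −(−2.5×10⁻³)/(−8.77×10⁻⁵ × 1.22) = −23.4 m/s;  v_g = (2.6×10⁻³)/(−8.77×10⁻⁵ × 1.22) = −24.3 m/s
|V_g| = √(u_g² + v_g²) = 33.7 m/s

33.7 m/s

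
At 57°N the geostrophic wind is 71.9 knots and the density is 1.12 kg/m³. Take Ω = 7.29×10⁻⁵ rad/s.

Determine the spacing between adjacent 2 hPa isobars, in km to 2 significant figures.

Coriolis parameter at 57°N:
f = 2Ω sin φ = 2 × 7.29×10⁻⁵ × sin 57° = 1.22×10⁻⁴ s⁻¹
Wind speed in SI: 71.9 knots = 37.0 m/s
Geostrophic balance rearranged: |∂P/∂n| = f ρ V_g
|∂P/∂n| = 1.22×10⁻⁴ × 1.12 × 37.0 = 5.07×10⁻³ Pa/m
Isobar spacing: Δn = ΔP/|∂P/∂n| = 200 Pa / 5.07×10⁻³ Pa/m = 39482 m ≈ 39 km

39 km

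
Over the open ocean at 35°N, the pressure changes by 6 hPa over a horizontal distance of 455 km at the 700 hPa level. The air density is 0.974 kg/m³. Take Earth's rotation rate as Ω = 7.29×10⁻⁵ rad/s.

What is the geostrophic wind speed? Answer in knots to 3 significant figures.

Coriolis parameter at 35°N:
f = 2Ω sin φ = 2 × 7.29×10⁻⁵ × sin 35° = 8.36×10⁻⁵ s⁻¹
Pressure gradient: |∂P/∂n| = 600 Pa / 455000 m = 1.32×10⁻³ Pa/m
Geostrophic balance (pressure-gradient force = Coriolis force):
V_g = (1/(fρ)) |∂P/∂n| = 1.32×10⁻³ / (8.36×10⁻⁵ × 0.974) = 16.2 m/s
Converting: 16.2 m/s × 1.944 = 31.5 knots

31.5 knots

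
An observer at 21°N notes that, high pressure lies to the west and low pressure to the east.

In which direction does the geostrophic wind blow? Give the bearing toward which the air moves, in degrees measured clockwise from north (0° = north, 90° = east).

180°

The pressure-gradient force points toward the east (bearing 090°).
Geostrophic balance: in the Northern Hemisphere the Coriolis force deflects motion to the right, so the geostrophic wind blows 90° to the right of the pressure-gradient force (low pressure on the left).
Rotating 090° by 90° clockwise gives 180° — the wind blows toward the south.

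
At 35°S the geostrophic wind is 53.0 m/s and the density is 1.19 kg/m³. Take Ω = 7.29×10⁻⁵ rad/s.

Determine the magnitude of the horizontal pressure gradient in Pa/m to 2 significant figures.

5.3×10⁻³ Pa/m

Coriolis parameter at 35°S:
f = 2Ω sin φ = 2 × 7.29×10⁻⁵ × sin 35° = 8.36×10⁻⁵ s⁻¹
Geostrophic balance rearranged: |∂P/∂n| = f ρ V_g
|∂P/∂n| = 8.36×10⁻⁵ × 1.19 × 53.0 = 5.27×10⁻³ Pa/m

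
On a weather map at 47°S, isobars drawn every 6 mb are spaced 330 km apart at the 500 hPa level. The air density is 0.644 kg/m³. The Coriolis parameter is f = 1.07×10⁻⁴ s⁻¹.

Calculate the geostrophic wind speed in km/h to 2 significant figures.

95 km/h

Pressure gradient: |∂P/∂n| = 600 Pa / 330000 m = 1.82×10⁻³ Pa/m
Geostrophic balance (pressure-gradient force = Coriolis force):
V_g = (1/(fρ)) |∂P/∂n| = 1.82×10⁻³ / (1.07×10⁻⁴ × 0.644) = 26.4 m/s
Converting: 26.4 m/s × 3.6 = 95 km/h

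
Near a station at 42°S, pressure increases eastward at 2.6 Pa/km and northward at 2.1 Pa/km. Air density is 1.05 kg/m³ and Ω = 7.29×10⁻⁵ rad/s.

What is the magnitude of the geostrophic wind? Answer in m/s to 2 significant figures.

33 m/s

Coriolis parameter at 42°S:
f = 2Ω sin φ = 2 × 7.29×10⁻⁵ × sin 42° = 9.76×10⁻⁵ s⁻¹
In the Southern Hemisphere f is negative: f = −9.76×10⁻⁵ s⁻¹.
Component geostrophic relations (x east, y north):
u_g = −(1/(fρ)) ∂P/∂y,  v_g = (1/(fρ)) ∂P/∂x
u_g = −(2.1×10⁻³)/(−9.76×10⁻⁵ × 1.05) = 20.5 m/s;  v_g = (2.6×10⁻³)/(−9.76×10⁻⁵ × 1.05) = −25.4 m/s
|V_g| = √(u_g² + v_g²) = 32.6 m/s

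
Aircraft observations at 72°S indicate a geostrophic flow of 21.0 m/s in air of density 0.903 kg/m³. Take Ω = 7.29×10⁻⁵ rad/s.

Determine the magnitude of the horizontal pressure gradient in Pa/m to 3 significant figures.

Coriolis parameter at 72°S:
f = 2Ω sin φ = 2 × 7.29×10⁻⁵ × sin 72° = 1.39×10⁻⁴ s⁻¹
Geostrophic balance rearranged: |∂P/∂n| = f ρ V_g
|∂P/∂n| = 1.39×10⁻⁴ × 0.903 × 21.0 = 2.63×10⁻³ Pa/m

2.63×10⁻³ Pa/m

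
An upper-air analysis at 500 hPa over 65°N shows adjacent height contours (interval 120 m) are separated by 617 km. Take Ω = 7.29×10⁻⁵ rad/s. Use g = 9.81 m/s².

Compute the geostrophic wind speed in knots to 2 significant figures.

28 knots

Coriolis parameter at 65°N:
f = 2Ω sin φ = 2 × 7.29×10⁻⁵ × sin 65° = 1.32×10⁻⁴ s⁻¹
Height gradient: |∂Z/∂n| = 120 m / 617000 m = 1.94×10⁻⁴
On a pressure surface, geostrophic balance gives V_g = (g/f)|∂Z/∂n|:
V_g = 9.81 × 1.94×10⁻⁴ / 1.32×10⁻⁴ = 14.4 m/s
Converting: 14.4 m/s × 1.944 = 28 knots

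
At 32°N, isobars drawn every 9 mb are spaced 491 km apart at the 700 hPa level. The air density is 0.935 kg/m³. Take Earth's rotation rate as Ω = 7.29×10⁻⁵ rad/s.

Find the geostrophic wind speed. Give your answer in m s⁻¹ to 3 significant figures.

Coriolis parameter at 32°N:
f = 2Ω sin φ = 2 × 7.29×10⁻⁵ × sin 32° = 7.73×10⁻⁵ s⁻¹
Pressure gradient: |∂P/∂n| = 900 Pa / 491000 m = 1.83×10⁻³ Pa/m
Geostrophic balance (pressure-gradient force = Coriolis force):
V_g = (1/(fρ)) |∂P/∂n| = 1.83×10⁻³ / (7.73×10⁻⁵ × 0.935) = 25.4 m/s

25.4 m s⁻¹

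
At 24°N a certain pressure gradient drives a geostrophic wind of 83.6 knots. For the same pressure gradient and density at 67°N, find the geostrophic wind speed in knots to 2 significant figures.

37 knots

With the same pressure gradient and density, V_g ∝ 1/f ∝ 1/sin φ.
V₂ = V₁ · sin φ₁ / sin φ₂ = 83.6 × sin 24° / sin 67°
V₂ = 83.6 × 0.4067/0.9205 = 37 knots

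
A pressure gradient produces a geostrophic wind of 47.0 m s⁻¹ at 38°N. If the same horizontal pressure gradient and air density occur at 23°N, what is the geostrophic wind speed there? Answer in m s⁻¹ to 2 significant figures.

74 m s⁻¹

With the same pressure gradient and density, V_g ∝ 1/f ∝ 1/sin φ.
V₂ = V₁ · sin φ₁ / sin φ₂ = 47.0 × sin 38° / sin 23°
V₂ = 47.0 × 0.6157/0.3907 = 74 m s⁻¹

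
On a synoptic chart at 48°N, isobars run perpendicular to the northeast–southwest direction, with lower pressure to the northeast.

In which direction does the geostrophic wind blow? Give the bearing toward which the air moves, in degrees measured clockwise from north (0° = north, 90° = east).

The pressure-gradient force points toward the northeast (bearing 045°).
Geostrophic balance: in the Northern Hemisphere the Coriolis force deflects motion to the right, so the geostrophic wind blows 90° to the right of the pressure-gradient force (low pressure on the left).
Rotating 045° by 90° clockwise gives 135° — the wind blows toward the southeast.

135°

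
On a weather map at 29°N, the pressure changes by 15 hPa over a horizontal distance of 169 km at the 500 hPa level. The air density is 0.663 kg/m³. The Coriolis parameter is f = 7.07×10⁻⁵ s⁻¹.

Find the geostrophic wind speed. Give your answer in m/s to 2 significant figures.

190 m/s

Pressure gradient: |∂P/∂n| = 1500 Pa / 169000 m = 8.88×10⁻³ Pa/m
Geostrophic balance (pressure-gradient force = Coriolis force):
V_g = (1/(fρ)) |∂P/∂n| = 8.88×10⁻³ / (7.07×10⁻⁵ × 0.663) = 189 m/s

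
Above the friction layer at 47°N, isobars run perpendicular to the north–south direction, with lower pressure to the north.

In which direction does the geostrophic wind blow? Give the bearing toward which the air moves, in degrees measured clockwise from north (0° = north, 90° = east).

090°

The pressure-gradient force points toward the north (bearing 000°).
Geostrophic balance: in the Northern Hemisphere the Coriolis force deflects motion to the right, so the geostrophic wind blows 90° to the right of the pressure-gradient force (low pressure on the left).
Rotating 000° by 90° clockwise gives 090° — the wind blows toward the east.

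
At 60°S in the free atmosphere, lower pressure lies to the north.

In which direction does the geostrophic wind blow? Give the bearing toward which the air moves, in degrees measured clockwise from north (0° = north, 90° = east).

The pressure-gradient force points toward the north (bearing 000°).
Geostrophic balance: in the Southern Hemisphere the Coriolis force deflects motion to the left, so the geostrophic wind blows 90° to the left of the pressure-gradient force (low pressure on the right).
Rotating 000° by 90° counterclockwise gives 270° — the wind blows toward the west.

270°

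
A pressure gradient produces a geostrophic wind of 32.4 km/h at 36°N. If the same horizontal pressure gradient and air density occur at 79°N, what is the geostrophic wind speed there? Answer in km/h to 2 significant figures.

With the same pressure gradient and density, V_g ∝ 1/f ∝ 1/sin φ.
V₂ = V₁ · sin φ₁ / sin φ₂ = 32.4 × sin 36° / sin 79°
V₂ = 32.4 × 0.5878/0.9816 = 19 km/h

19 km/h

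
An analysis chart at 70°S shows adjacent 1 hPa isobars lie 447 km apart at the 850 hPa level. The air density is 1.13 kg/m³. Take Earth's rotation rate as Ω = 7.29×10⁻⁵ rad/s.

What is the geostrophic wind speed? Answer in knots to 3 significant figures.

2.81 knots

Coriolis parameter at 70°S:
f = 2Ω sin φ = 2 × 7.29×10⁻⁵ × sin 70° = 1.37×10⁻⁴ s⁻¹
Pressure gradient: |∂P/∂n| = 100 Pa / 447000 m = 2.24×10⁻⁴ Pa/m
Geostrophic balance (pressure-gradient force = Coriolis force):
V_g = (1/(fρ)) |∂P/∂n| = 2.24×10⁻⁴ / (1.37×10⁻⁴ × 1.13) = 1.45 m/s
Converting: 1.45 m/s × 1.944 = 2.81 knots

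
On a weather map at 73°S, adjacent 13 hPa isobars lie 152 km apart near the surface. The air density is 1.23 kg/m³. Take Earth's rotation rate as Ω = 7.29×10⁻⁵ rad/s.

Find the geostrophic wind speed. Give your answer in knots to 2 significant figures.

97 knots

Coriolis parameter at 73°S:
f = 2Ω sin φ = 2 × 7.29×10⁻⁵ × sin 73° = 1.39×10⁻⁴ s⁻¹
Pressure gradient: |∂P/∂n| = 1300 Pa / 152000 m = 8.55×10⁻³ Pa/m
Geostrophic balance (pressure-gradient force = Coriolis force):
V_g = (1/(fρ)) |∂P/∂n| = 8.55×10⁻³ / (1.39×10⁻⁴ × 1.23) = 49.9 m/s
Converting: 49.9 m/s × 1.944 = 97 knots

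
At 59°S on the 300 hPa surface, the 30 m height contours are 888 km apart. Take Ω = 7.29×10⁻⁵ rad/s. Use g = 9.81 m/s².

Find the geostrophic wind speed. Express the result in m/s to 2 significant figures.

2.7 m/s

Coriolis parameter at 59°S:
f = 2Ω sin φ = 2 × 7.29×10⁻⁵ × sin 59° = 1.25×10⁻⁴ s⁻¹
Height gradient: |∂Z/∂n| = 30 m / 888000 m = 3.38×10⁻⁵
On a pressure surface, geostrophic balance gives V_g = (g/f)|∂Z/∂n|:
V_g = 9.81 × 3.38×10⁻⁵ / 1.25×10⁻⁴ = 2.65 m/s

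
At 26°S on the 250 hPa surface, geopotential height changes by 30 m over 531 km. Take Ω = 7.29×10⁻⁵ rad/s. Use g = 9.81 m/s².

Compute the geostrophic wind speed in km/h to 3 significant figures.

31.2 km/h

Coriolis parameter at 26°S:
f = 2Ω sin φ = 2 × 7.29×10⁻⁵ × sin 26° = 6.39×10⁻⁵ s⁻¹
Height gradient: |∂Z/∂n| = 30 m / 531000 m = 5.65×10⁻⁵
On a pressure surface, geostrophic balance gives V_g = (g/f)|∂Z/∂n|:
V_g = 9.81 × 5.65×10⁻⁵ / 6.39×10⁻⁵ = 8.67 m/s
Converting: 8.67 m/s × 3.6 = 31.2 km/h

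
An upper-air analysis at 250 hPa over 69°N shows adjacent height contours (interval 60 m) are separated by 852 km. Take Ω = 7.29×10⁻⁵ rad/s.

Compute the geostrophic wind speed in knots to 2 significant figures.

Coriolis parameter at 69°N:
f = 2Ω sin φ = 2 × 7.29×10⁻⁵ × sin 69° = 1.36×10⁻⁴ s⁻¹
Height gradient: |∂Z/∂n| = 60 m / 852000 m = 7.04×10⁻⁵
On a pressure surface, geostrophic balance gives V_g = (g/f)|∂Z/∂n|:
V_g = 9.81 × 7.04×10⁻⁵ / 1.36×10⁻⁴ = 5.08 m/s
Converting: 5.08 m/s × 1.944 = 9.9 knots

9.9 knots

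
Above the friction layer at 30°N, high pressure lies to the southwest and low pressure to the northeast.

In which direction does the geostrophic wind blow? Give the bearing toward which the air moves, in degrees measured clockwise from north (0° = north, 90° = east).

135°

The pressure-gradient force points toward the northeast (bearing 045°).
Geostrophic balance: in the Northern Hemisphere the Coriolis force deflects motion to the right, so the geostrophic wind blows 90° to the right of the pressure-gradient force (low pressure on the left).
Rotating 045° by 90° clockwise gives 135° — the wind blows toward the southeast.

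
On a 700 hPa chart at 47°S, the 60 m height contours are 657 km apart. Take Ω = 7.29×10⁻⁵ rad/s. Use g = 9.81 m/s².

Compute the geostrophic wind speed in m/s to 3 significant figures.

Coriolis parameter at 47°S:
f = 2Ω sin φ = 2 × 7.29×10⁻⁵ × sin 47° = 1.07×10⁻⁴ s⁻¹
Height gradient: |∂Z/∂n| = 60 m / 657000 m = 9.13×10⁻⁵
On a pressure surface, geostrophic balance gives V_g = (g/f)|∂Z/∂n|:
V_g = 9.81 × 9.13×10⁻⁵ / 1.07×10⁻⁴ = 8.40 m/s

8.40 m/s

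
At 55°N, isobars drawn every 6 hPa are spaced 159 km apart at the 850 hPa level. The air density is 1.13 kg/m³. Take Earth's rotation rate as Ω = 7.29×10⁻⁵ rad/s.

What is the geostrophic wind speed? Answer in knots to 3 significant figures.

Coriolis parameter at 55°N:
f = 2Ω sin φ = 2 × 7.29×10⁻⁵ × sin 55° = 1.19×10⁻⁴ s⁻¹
Pressure gradient: |∂P/∂n| = 600 Pa / 159000 m = 3.77×10⁻³ Pa/m
Geostrophic balance (pressure-gradient force = Coriolis force):
V_g = (1/(fρ)) |∂P/∂n| = 3.77×10⁻³ / (1.19×10⁻⁴ × 1.13) = 28.0 m/s
Converting: 28.0 m/s × 1.944 = 54.4 knots

54.4 knots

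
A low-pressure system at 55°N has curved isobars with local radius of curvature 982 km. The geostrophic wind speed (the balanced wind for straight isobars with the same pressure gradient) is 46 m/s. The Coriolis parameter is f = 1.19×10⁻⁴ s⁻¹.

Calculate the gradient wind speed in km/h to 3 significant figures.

127 km/h

Around a low, centrifugal force acts outward with Coriolis, so pressure-gradient force balances both:
(1/ρ)|∂P/∂n| = fV + V²/R  →  V² + fR·V − fR·V_g = 0
With fR = 1.19×10⁻⁴ × 982×10³ m = 117 m/s:
V = [−fR + √((fR)² + 4 fR V_g)]/2 = [−117 + √(117² + 4×117×46)]/2 = 35.3 m/s
Subgeostrophic (V < V_g = 46 m/s), as expected around a low.
Converting: 35.3 m/s × 3.6 = 127 km/h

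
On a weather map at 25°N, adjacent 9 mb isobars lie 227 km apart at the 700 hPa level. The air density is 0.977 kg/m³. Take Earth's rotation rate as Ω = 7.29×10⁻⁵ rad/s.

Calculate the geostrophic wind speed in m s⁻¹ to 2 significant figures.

66 m s⁻¹

Coriolis parameter at 25°N:
f = 2Ω sin φ = 2 × 7.29×10⁻⁵ × sin 25° = 6.16×10⁻⁵ s⁻¹
Pressure gradient: |∂P/∂n| = 900 Pa / 227000 m = 3.96×10⁻³ Pa/m
Geostrophic balance (pressure-gradient force = Coriolis force):
V_g = (1/(fρ)) |∂P/∂n| = 3.96×10⁻³ / (6.16×10⁻⁵ × 0.977) = 65.9 m/s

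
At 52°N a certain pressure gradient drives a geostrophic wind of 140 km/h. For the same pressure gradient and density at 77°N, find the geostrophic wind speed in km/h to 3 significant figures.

With the same pressure gradient and density, V_g ∝ 1/f ∝ 1/sin φ.
V₂ = V₁ · sin φ₁ / sin φ₂ = 140 × sin 52° / sin 77°
V₂ = 140 × 0.7880/0.9744 = 113 km/h

113 km/h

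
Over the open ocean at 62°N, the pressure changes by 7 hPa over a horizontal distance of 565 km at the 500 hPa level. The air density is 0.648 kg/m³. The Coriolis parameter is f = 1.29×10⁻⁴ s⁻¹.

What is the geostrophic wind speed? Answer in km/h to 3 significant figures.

53.4 km/h

Pressure gradient: |∂P/∂n| = 700 Pa / 565000 m = 1.24×10⁻³ Pa/m
Geostrophic balance (pressure-gradient force = Coriolis force):
V_g = (1/(fρ)) |∂P/∂n| = 1.24×10⁻³ / (1.29×10⁻⁴ × 0.648) = 14.8 m/s
Converting: 14.8 m/s × 3.6 = 53.4 km/h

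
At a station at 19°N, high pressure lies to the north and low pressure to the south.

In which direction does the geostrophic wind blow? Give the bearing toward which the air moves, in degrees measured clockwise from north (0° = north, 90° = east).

270°

The pressure-gradient force points toward the south (bearing 180°).
Geostrophic balance: in the Northern Hemisphere the Coriolis force deflects motion to the right, so the geostrophic wind blows 90° to the right of the pressure-gradient force (low pressure on the left).
Rotating 180° by 90° clockwise gives 270° — the wind blows toward the west.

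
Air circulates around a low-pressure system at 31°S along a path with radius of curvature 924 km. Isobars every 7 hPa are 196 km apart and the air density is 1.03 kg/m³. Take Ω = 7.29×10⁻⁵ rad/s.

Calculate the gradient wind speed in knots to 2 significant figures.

62 knots

Coriolis parameter at 31°S:
f = 2Ω sin φ = 2 × 7.29×10⁻⁵ × sin 31° = 7.51×10⁻⁵ s⁻¹
Pressure gradient: |∂P/∂n| = 700 Pa / 196000 m = 3.57×10⁻³ Pa/m
Geostrophic speed: V_g = |∂P/∂n|/(fρ) = 3.57×10⁻³/(7.51×10⁻⁵ × 1.03) = 46.2 m/s
Around a low, centrifugal force acts outward with Coriolis, so pressure-gradient force balances both:
(1/ρ)|∂P/∂n| = fV + V²/R  →  V² + fR·V − fR·V_g = 0
With fR = 7.51×10⁻⁵ × 924×10³ m = 69.4 m/s:
V = [−fR + √((fR)² + 4 fR V_g)]/2 = [−69.4 + √(69.4² + 4×69.4×46.2)]/2 = 31.7 m/s
Subgeostrophic (V < V_g = 46.2 m/s), as expected around a low.
Converting: 31.7 m/s × 1.944 = 62 knots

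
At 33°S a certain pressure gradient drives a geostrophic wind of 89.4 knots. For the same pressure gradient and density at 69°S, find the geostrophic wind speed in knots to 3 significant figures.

52.2 knots

With the same pressure gradient and density, V_g ∝ 1/f ∝ 1/sin φ.
V₂ = V₁ · sin φ₁ / sin φ₂ = 89.4 × sin 33° / sin 69°
V₂ = 89.4 × 0.5446/0.9336 = 52.2 knots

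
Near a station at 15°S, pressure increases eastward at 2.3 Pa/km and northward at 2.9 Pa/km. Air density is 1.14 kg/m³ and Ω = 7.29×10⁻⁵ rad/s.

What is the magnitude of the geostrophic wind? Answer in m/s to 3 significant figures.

Coriolis parameter at 15°S:
f = 2Ω sin φ = 2 × 7.29×10⁻⁵ × sin 15° = 3.77×10⁻⁵ s⁻¹
In the Southern Hemisphere f is negative: f = −3.77×10⁻⁵ s⁻¹.
Component geostrophic relations (x east, y north):
u_g = −(1/(fρ)) ∂P/∂y,  v_g = (1/(fρ)) ∂P/∂x
u_g = −(2.9×10⁻³)/(−3.77×10⁻⁵ × 1.14) = 67.4 m/s;  v_g = (2.3×10⁻³)/(−3.77×10⁻⁵ × 1.14) = −53.5 m/s
|V_g| = √(u_g² + v_g²) = 86.0 m/s

86.0 m/s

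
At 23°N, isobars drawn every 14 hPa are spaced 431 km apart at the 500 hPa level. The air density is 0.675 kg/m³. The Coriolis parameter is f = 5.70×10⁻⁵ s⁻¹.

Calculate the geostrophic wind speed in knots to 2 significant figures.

160 knots

Pressure gradient: |∂P/∂n| = 1400 Pa / 431000 m = 3.25×10⁻³ Pa/m
Geostrophic balance (pressure-gradient force = Coriolis force):
V_g = (1/(fρ)) |∂P/∂n| = 3.25×10⁻³ / (5.70×10⁻⁵ × 0.675) = 84.4 m/s
Converting: 84.4 m/s × 1.944 = 160 knots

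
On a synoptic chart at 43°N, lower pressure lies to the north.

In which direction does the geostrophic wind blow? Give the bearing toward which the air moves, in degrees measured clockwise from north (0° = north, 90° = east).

090°

The pressure-gradient force points toward the north (bearing 000°).
Geostrophic balance: in the Northern Hemisphere the Coriolis force deflects motion to the right, so the geostrophic wind blows 90° to the right of the pressure-gradient force (low pressure on the left).
Rotating 000° by 90° clockwise gives 090° — the wind blows toward the east.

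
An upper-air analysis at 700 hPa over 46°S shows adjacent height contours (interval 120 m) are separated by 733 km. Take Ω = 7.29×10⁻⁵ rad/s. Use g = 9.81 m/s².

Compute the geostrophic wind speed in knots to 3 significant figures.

Coriolis parameter at 46°S:
f = 2Ω sin φ = 2 × 7.29×10⁻⁵ × sin 46° = 1.05×10⁻⁴ s⁻¹
Height gradient: |∂Z/∂n| = 120 m / 733000 m = 1.64×10⁻⁴
On a pressure surface, geostrophic balance gives V_g = (g/f)|∂Z/∂n|:
V_g = 9.81 × 1.64×10⁻⁴ / 1.05×10⁻⁴ = 15.3 m/s
Converting: 15.3 m/s × 1.944 = 29.8 knots

29.8 knots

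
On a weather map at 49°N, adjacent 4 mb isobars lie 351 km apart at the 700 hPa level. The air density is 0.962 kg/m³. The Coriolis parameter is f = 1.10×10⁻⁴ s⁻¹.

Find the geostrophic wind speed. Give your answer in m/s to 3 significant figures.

Pressure gradient: |∂P/∂n| = 400 Pa / 351000 m = 1.14×10⁻³ Pa/m
Geostrophic balance (pressure-gradient force = Coriolis force):
V_g = (1/(fρ)) |∂P/∂n| = 1.14×10⁻³ / (1.10×10⁻⁴ × 0.962) = 10.8 m/s

10.8 m/s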